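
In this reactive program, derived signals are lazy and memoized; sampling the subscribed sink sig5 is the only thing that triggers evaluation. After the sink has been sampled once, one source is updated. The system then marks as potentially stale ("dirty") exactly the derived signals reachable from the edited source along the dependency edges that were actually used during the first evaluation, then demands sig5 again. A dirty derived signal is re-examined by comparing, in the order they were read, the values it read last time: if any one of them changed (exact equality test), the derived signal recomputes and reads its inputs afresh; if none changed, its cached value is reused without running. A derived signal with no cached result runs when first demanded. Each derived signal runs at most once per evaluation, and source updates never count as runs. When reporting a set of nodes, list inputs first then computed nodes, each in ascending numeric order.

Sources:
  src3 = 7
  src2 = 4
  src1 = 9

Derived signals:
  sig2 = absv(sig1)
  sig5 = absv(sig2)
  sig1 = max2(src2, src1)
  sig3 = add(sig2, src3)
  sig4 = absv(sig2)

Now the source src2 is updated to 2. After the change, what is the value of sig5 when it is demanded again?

Demanding sig5 again yields 9.
Note the absorption at sig1: it re-runs yet its value is the same, leaving the output's value untouched.

First demand of the output computes:
  sig1 = max2(4, 9) = 9
  sig2 = absv(9) = 9
  sig5 = absv(9) = 9

After the edit, cleaning proceeds:
  sig1: a read changed (src2 4->2) — executes, giving 9 — identical to its old value.
  sig2: dirty, but its reads are unchanged (sig1 unchanged); cached 9 stands.
  sig5: dirty, but its reads are unchanged (sig2 unchanged); cached 9 stands.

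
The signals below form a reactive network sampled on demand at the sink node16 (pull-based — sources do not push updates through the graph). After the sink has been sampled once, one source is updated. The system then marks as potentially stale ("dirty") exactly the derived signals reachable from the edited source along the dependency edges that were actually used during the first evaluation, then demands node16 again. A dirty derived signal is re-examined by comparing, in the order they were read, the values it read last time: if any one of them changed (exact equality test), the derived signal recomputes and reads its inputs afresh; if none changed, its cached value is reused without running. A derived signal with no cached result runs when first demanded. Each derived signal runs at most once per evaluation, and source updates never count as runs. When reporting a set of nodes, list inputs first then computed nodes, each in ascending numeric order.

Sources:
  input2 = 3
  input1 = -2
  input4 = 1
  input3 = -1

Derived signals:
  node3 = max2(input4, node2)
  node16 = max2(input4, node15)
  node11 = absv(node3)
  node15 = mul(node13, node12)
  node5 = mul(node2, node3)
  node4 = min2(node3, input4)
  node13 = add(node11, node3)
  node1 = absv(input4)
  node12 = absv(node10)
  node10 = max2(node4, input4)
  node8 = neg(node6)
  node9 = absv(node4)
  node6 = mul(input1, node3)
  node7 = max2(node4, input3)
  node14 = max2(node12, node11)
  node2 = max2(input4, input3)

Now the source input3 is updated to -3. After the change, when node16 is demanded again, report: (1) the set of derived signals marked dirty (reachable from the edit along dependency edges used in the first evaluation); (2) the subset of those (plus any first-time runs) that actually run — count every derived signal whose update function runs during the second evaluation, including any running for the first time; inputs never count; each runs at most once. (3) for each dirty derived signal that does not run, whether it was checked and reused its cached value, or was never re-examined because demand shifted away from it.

Initial pass — values computed on the first demand:
  node2 = max2(1, -1) = 1
  node3 = max2(1, 1) = 1
  node4 = min2(1, 1) = 1
  node10 = max2(1, 1) = 1
  node11 = absv(1) = 1
  node12 = absv(1) = 1
  node13 = add(1, 1) = 2
  node15 = mul(2, 1) = 2
  node16 = max2(1, 2) = 2

Second demand — change propagation:
  node2: re-runs because input3 -1->-3; new result 1 (unchanged).
  node3: re-examined; everything it read last time is the same (input4 unchanged, node2 unchanged) — cache 1 kept, no run.
  node4: re-examined; everything it read last time is the same (node3 unchanged, input4 unchanged) — cache 1 kept, no run.
  node10: re-examined; everything it read last time is the same (node4 unchanged, input4 unchanged) — cache 1 kept, no run.
  node11: re-examined; everything it read last time is the same (node3 unchanged) — cache 1 kept, no run.
  node12: re-examined; everything it read last time is the same (node10 unchanged) — cache 1 kept, no run.
  node13: re-examined; everything it read last time is the same (node11 unchanged, node3 unchanged) — cache 2 kept, no run.
  node15: re-examined; everything it read last time is the same (node13 unchanged, node12 unchanged) — cache 2 kept, no run.
  node16: re-examined; everything it read last time is the same (input4 unchanged, node15 unchanged) — cache 2 kept, no run.

The important point: node2 recomputes to an identical value, and the output ends up unchanged.

Dirty set: node2, node3, node4, node10, node11, node12, node13, node15, node16.
Run set: node2 (1 run).
Re-examined without running (cache reused): node3, node4, node10, node11, node12, node13, node15, node16.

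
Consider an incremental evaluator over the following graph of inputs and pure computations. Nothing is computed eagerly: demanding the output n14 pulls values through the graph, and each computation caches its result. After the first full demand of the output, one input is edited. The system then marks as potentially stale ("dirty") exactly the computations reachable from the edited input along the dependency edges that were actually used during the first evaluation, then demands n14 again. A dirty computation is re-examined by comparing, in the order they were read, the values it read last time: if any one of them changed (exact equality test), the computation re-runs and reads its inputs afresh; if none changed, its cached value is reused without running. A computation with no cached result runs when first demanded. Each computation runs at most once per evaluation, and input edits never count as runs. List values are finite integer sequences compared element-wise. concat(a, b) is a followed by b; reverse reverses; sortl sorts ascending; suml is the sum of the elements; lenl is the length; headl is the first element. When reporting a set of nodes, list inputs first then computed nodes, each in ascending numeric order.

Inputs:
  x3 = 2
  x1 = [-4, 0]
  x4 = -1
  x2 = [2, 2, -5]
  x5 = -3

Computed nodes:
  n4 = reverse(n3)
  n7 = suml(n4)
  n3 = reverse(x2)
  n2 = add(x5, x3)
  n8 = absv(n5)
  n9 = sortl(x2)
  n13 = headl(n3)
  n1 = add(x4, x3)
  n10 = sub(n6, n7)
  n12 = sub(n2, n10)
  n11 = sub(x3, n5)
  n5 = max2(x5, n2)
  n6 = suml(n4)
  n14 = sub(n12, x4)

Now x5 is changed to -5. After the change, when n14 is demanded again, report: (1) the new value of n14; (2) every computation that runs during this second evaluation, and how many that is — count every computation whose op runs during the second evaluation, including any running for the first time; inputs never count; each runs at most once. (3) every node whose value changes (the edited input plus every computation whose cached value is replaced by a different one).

n14 now evaluates to -2.
Run set: n2, n12, n14 (3 run).
Changed values: x5, n2, n12, n14.

Initial pass — values computed on the first demand:
  n2 = add(-3, 2) = -1
  n3 = reverse([2, 2, -5]) = [-5, 2, 2]
  n4 = reverse([-5, 2, 2]) = [2, 2, -5]
  n6 = suml([2, 2, -5]) = -1
  n7 = suml([2, 2, -5]) = -1
  n10 = sub(-1, -1) = 0
  n12 = sub(-1, 0) = -1
  n14 = sub(-1, -1) = 0

Second demand — change propagation:
  n2: re-runs because x5 -3->-5; new result -3.
  n12: re-runs because n2 -1->-3; new result -3.
  n14: re-runs because n12 -1->-3; new result -2.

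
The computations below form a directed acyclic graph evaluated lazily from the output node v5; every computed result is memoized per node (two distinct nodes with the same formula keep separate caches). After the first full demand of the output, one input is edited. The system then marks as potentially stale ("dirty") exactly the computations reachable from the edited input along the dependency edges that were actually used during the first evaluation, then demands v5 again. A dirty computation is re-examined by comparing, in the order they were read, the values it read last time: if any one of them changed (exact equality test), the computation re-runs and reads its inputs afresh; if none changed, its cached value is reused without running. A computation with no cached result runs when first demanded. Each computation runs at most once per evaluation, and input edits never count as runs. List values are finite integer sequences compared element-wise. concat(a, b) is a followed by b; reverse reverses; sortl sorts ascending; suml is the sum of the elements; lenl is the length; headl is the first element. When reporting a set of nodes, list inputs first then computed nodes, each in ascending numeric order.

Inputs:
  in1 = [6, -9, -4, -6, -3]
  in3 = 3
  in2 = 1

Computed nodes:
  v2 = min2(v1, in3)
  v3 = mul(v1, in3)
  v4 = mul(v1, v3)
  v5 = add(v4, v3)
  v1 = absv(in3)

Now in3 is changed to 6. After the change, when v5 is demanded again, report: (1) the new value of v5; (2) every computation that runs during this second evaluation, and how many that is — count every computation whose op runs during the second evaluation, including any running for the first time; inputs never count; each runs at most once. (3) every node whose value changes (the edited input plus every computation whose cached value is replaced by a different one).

Demanding v5 again yields 252.
4 computations run: v1, v3, v4, v5.
The nodes whose values change: in3, v1, v3, v4, v5.

First demand of the output computes:
  v1 = absv(3) = 3
  v3 = mul(3, 3) = 9
  v4 = mul(3, 9) = 27
  v5 = add(27, 9) = 36

After the edit, cleaning proceeds:
  v1: a read changed (in3 3->6) — executes, giving 6.
  v3: a read changed (v1 3->6; in3 3->6) — executes, giving 36.
  v4: a read changed (v1 3->6; v3 9->36) — executes, giving 216.
  v5: a read changed (v4 27->216; v3 9->36) — executes, giving 252.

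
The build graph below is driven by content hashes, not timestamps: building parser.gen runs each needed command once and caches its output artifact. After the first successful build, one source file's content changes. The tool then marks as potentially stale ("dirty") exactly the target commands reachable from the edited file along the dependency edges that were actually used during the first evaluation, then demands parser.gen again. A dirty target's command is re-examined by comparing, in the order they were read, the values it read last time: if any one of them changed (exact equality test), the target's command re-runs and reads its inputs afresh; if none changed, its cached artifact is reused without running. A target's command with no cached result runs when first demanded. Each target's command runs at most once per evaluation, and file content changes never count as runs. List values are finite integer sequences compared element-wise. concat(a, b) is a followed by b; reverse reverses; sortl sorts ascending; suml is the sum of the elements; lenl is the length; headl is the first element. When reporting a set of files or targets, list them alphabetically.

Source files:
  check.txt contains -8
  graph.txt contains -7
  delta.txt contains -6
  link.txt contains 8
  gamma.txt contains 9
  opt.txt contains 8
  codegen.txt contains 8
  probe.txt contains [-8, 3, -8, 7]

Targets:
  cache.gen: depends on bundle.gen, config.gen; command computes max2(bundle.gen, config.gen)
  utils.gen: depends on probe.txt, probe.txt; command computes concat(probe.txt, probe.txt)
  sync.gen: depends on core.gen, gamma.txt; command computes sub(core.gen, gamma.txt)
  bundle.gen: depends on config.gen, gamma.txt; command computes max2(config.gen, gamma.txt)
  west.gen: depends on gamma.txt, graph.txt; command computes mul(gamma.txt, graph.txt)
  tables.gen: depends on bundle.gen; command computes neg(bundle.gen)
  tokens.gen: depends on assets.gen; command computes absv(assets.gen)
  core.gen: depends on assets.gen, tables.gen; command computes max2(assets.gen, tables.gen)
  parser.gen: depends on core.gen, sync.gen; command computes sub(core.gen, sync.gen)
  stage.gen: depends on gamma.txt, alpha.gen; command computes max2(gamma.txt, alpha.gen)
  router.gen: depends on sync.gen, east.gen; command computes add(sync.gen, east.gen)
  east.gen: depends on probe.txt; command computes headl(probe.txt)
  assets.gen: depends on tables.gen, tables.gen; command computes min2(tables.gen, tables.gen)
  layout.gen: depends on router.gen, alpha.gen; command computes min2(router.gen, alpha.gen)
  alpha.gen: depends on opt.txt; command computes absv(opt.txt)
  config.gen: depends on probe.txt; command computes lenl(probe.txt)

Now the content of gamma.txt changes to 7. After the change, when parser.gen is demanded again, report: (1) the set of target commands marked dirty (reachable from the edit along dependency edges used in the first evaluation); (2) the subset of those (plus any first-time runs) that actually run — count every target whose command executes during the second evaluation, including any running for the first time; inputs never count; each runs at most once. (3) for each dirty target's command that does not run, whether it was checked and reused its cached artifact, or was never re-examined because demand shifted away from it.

Dirty set: assets.gen, bundle.gen, core.gen, parser.gen, sync.gen, tables.gen.
Run set: assets.gen, bundle.gen, core.gen, parser.gen, sync.gen, tables.gen (6 run).
All dirty target commands ended up running.

Initial pass — values computed on the first demand:
  config.gen = lenl([-8, 3, -8, 7]) = 4
  bundle.gen = max2(4, 9) = 9
  tables.gen = neg(9) = -9
  assets.gen = min2(-9, -9) = -9
  core.gen = max2(-9, -9) = -9
  sync.gen = sub(-9, 9) = -18
  parser.gen = sub(-9, -18) = 9

Second demand — change propagation:
  bundle.gen: re-runs because gamma.txt 9->7; new result 7.
  tables.gen: re-runs because bundle.gen 9->7; new result -7.
  assets.gen: re-runs because tables.gen -9->-7; tables.gen -9->-7; new result -7.
  core.gen: re-runs because assets.gen -9->-7; tables.gen -9->-7; new result -7.
  sync.gen: re-runs because core.gen -9->-7; gamma.txt 9->7; new result -14.
  parser.gen: re-runs because core.gen -9->-7; sync.gen -18->-14; new result 7.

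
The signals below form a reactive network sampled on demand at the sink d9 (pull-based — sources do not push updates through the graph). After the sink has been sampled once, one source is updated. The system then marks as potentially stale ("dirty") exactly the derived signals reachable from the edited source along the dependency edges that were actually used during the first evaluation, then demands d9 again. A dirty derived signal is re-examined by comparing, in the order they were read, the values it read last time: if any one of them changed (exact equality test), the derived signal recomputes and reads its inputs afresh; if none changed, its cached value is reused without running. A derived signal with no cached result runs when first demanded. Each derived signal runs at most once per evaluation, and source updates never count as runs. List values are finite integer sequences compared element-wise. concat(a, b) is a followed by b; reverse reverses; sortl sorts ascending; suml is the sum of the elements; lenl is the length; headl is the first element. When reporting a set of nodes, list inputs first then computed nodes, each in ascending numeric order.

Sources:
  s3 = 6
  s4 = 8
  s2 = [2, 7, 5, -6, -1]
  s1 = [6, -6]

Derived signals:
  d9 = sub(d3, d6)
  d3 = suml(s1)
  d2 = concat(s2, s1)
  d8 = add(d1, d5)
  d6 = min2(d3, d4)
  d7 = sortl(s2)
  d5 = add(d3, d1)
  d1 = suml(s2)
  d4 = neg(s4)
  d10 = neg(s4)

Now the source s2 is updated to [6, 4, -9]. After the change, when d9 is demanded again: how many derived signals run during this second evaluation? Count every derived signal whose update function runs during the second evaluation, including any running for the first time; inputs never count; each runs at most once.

Run set: none (0 run).
The important point: nothing the output needs ever reads s2, so the edit is invisible to it.

Initial pass — values computed on the first demand:
  d3 = suml([6, -6]) = 0
  d4 = neg(8) = -8
  d6 = min2(0, -8) = -8
  d9 = sub(0, -8) = 8

Second demand — change propagation:
  no demanded computation ever read s2, so the edit dirties nothing and nothing runs.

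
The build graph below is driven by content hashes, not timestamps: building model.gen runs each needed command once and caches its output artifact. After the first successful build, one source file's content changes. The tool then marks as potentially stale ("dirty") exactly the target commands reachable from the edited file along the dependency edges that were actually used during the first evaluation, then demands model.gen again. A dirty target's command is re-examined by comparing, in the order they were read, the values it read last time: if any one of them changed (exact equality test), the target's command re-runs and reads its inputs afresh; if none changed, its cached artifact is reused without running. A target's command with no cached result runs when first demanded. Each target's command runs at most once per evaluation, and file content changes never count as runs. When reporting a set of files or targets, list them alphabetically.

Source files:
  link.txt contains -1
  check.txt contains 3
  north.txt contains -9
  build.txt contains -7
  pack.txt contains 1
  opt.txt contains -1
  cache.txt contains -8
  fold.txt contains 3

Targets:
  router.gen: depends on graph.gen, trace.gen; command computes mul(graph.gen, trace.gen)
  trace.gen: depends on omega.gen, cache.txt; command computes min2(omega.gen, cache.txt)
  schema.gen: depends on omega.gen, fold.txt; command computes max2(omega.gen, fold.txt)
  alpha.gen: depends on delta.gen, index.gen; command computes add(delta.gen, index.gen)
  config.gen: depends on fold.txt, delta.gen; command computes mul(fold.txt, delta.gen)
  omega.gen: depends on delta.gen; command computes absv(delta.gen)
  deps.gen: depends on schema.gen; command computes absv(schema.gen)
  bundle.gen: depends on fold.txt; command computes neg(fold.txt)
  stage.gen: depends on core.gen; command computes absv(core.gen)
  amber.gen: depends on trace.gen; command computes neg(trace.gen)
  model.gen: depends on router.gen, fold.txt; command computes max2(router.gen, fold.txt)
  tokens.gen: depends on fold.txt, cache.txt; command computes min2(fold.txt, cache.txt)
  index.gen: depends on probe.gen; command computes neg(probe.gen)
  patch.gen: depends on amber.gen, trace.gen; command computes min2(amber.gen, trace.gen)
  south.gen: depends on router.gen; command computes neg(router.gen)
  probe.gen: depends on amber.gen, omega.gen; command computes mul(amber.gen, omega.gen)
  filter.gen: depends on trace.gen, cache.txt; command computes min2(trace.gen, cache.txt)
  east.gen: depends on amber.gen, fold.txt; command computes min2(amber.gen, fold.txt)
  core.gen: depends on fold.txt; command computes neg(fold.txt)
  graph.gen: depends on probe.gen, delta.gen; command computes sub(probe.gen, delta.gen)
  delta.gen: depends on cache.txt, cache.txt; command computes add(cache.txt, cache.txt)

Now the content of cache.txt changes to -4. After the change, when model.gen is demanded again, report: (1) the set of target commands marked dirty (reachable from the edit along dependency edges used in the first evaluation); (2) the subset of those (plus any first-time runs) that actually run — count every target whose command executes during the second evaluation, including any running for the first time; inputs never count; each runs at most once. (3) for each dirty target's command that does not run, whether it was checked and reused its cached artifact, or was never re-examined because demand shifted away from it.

Initial pass — values computed on the first demand:
  delta.gen = add(-8, -8) = -16
  omega.gen = absv(-16) = 16
  trace.gen = min2(16, -8) = -8
  amber.gen = neg(-8) = 8
  probe.gen = mul(8, 16) = 128
  graph.gen = sub(128, -16) = 144
  router.gen = mul(144, -8) = -1152
  model.gen = max2(-1152, 3) = 3

Second demand — change propagation:
  delta.gen: re-runs because cache.txt -8->-4; cache.txt -8->-4; new result -8.
  omega.gen: re-runs because delta.gen -16->-8; new result 8.
  trace.gen: re-runs because omega.gen 16->8; cache.txt -8->-4; new result -4.
  amber.gen: re-runs because trace.gen -8->-4; new result 4.
  probe.gen: re-runs because amber.gen 8->4; omega.gen 16->8; new result 32.
  graph.gen: re-runs because probe.gen 128->32; delta.gen -16->-8; new result 40.
  router.gen: re-runs because graph.gen 144->40; trace.gen -8->-4; new result -160.
  model.gen: re-runs because router.gen -1152->-160; new result 3 (unchanged).

Dirty set: amber.gen, delta.gen, graph.gen, model.gen, omega.gen, probe.gen, router.gen, trace.gen.
Run set: amber.gen, delta.gen, graph.gen, model.gen, omega.gen, probe.gen, router.gen, trace.gen (8 run).
All dirty target commands ended up running.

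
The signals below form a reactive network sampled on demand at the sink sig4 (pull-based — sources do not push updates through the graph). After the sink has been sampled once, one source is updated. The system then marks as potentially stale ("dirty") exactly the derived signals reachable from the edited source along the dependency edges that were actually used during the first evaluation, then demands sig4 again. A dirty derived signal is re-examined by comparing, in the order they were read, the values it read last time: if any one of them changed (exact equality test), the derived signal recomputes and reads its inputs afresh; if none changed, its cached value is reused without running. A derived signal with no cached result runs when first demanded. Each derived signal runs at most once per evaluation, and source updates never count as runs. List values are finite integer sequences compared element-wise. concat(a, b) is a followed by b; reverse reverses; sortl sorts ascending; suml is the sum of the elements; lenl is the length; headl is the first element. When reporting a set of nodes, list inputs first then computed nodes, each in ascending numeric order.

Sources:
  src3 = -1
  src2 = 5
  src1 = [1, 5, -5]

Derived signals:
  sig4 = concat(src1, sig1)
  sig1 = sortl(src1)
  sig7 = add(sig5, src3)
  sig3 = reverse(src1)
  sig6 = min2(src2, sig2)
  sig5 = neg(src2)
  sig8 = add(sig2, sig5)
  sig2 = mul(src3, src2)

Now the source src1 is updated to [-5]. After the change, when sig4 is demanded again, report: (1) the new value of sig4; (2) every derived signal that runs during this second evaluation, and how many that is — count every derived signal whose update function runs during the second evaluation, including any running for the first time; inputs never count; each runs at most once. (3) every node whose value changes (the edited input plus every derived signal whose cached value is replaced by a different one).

Initial pass — values computed on the first demand:
  sig1 = sortl([1, 5, -5]) = [-5, 1, 5]
  sig4 = concat([1, 5, -5], [-5, 1, 5]) = [1, 5, -5, -5, 1, 5]

Second demand — change propagation:
  sig1: re-runs because src1 [1, 5, -5]->[-5]; new result [-5].
  sig4: re-runs because src1 [1, 5, -5]->[-5]; sig1 [-5, 1, 5]->[-5]; new result [-5, -5].

sig4 now evaluates to [-5, -5].
Run set: sig1, sig4 (2 run).
Changed values: src1, sig1, sig4.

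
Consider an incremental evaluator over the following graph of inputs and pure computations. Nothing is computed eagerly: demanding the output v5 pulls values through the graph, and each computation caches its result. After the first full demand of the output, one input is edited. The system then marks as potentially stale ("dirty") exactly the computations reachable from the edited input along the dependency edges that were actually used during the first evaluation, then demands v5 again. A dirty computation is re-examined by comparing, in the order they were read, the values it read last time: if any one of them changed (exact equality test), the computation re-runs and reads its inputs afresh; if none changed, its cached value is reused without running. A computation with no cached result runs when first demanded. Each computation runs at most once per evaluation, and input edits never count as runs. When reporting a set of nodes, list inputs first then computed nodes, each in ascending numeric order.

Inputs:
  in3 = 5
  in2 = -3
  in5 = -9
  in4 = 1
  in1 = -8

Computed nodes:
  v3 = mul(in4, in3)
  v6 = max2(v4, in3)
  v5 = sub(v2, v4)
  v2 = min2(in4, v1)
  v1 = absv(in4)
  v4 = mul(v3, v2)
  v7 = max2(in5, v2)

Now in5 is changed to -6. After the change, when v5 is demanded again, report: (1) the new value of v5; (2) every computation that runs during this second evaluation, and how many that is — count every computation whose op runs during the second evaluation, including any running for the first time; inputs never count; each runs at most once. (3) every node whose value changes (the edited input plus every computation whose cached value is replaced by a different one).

v5 now evaluates to -4.
Run set: none (0 run).
Changed values: in5.
The important point: nothing the output needs ever reads in5, so the edit is invisible to it.

Initial pass — values computed on the first demand:
  v1 = absv(1) = 1
  v2 = min2(1, 1) = 1
  v3 = mul(1, 5) = 5
  v4 = mul(5, 1) = 5
  v5 = sub(1, 5) = -4

Second demand — change propagation:
  no demanded computation ever read in5, so the edit dirties nothing and nothing runs.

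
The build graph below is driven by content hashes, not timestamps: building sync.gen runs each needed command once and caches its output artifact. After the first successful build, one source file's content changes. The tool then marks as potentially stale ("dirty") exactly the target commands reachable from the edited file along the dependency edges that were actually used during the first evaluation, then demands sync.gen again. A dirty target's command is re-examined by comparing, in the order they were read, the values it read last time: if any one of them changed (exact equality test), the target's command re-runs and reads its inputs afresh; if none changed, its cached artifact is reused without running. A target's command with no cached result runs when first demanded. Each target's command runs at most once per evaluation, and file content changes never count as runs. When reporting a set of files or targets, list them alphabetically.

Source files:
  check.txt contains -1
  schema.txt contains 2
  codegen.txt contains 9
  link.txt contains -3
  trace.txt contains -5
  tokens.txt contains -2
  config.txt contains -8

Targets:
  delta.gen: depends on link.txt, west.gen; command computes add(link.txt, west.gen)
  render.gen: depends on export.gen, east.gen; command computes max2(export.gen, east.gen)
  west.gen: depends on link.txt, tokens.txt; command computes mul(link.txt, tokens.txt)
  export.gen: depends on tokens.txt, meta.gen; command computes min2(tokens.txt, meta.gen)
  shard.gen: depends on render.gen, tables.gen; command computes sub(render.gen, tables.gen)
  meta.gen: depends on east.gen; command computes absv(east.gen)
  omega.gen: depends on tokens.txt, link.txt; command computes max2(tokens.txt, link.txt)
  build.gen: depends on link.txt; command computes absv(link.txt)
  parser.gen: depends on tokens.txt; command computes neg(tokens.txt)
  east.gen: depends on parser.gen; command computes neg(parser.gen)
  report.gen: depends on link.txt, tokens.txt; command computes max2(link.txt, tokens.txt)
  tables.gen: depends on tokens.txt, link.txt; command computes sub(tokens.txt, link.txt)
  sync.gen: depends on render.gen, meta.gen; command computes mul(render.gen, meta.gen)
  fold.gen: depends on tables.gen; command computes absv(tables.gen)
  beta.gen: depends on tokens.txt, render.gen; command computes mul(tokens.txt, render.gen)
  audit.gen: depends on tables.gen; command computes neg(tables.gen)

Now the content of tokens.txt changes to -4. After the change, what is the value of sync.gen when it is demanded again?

sync.gen now evaluates to -16.

Initial pass — values computed on the first demand:
  parser.gen = neg(-2) = 2
  east.gen = neg(2) = -2
  meta.gen = absv(-2) = 2
  export.gen = min2(-2, 2) = -2
  render.gen = max2(-2, -2) = -2
  sync.gen = mul(-2, 2) = -4

Second demand — change propagation:
  parser.gen: re-runs because tokens.txt -2->-4; new result 4.
  east.gen: re-runs because parser.gen 2->4; new result -4.
  meta.gen: re-runs because east.gen -2->-4; new result 4.
  export.gen: re-runs because tokens.txt -2->-4; meta.gen 2->4; new result -4.
  render.gen: re-runs because export.gen -2->-4; east.gen -2->-4; new result -4.
  sync.gen: re-runs because render.gen -2->-4; meta.gen 2->4; new result -16.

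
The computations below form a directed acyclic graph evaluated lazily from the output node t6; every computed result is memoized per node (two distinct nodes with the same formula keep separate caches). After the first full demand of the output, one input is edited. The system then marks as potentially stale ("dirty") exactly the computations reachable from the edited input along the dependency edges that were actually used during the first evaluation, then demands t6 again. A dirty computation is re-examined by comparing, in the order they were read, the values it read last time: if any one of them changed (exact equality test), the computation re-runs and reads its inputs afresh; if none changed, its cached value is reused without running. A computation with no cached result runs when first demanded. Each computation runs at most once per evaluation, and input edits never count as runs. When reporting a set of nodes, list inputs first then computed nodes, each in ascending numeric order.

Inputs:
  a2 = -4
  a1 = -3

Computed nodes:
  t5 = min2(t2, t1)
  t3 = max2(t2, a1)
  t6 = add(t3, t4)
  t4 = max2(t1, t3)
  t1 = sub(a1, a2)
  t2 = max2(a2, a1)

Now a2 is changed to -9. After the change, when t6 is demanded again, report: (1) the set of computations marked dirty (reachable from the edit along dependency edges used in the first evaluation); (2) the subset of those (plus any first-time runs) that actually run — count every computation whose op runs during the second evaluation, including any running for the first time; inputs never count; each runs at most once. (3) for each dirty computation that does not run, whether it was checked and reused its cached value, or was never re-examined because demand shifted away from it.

The edit dirties: t1, t2, t3, t4, t6.
4 computations run: t1, t2, t4, t6.
Cache hits after checking: t3.
Note where the cutoff bites: t3 is checked, finds nothing changed, and keeps its cache.

First demand of the output computes:
  t1 = sub(-3, -4) = 1
  t2 = max2(-4, -3) = -3
  t3 = max2(-3, -3) = -3
  t4 = max2(1, -3) = 1
  t6 = add(-3, 1) = -2

After the edit, cleaning proceeds:
  t1: a read changed (a2 -4->-9) — executes, giving 6.
  t2: a read changed (a2 -4->-9) — executes, giving -3 — identical to its old value.
  t3: dirty, but its reads are unchanged (t2 unchanged, a1 unchanged); cached -3 stands.
  t4: a read changed (t1 1->6) — executes, giving 6.
  t6: a read changed (t4 1->6) — executes, giving 3.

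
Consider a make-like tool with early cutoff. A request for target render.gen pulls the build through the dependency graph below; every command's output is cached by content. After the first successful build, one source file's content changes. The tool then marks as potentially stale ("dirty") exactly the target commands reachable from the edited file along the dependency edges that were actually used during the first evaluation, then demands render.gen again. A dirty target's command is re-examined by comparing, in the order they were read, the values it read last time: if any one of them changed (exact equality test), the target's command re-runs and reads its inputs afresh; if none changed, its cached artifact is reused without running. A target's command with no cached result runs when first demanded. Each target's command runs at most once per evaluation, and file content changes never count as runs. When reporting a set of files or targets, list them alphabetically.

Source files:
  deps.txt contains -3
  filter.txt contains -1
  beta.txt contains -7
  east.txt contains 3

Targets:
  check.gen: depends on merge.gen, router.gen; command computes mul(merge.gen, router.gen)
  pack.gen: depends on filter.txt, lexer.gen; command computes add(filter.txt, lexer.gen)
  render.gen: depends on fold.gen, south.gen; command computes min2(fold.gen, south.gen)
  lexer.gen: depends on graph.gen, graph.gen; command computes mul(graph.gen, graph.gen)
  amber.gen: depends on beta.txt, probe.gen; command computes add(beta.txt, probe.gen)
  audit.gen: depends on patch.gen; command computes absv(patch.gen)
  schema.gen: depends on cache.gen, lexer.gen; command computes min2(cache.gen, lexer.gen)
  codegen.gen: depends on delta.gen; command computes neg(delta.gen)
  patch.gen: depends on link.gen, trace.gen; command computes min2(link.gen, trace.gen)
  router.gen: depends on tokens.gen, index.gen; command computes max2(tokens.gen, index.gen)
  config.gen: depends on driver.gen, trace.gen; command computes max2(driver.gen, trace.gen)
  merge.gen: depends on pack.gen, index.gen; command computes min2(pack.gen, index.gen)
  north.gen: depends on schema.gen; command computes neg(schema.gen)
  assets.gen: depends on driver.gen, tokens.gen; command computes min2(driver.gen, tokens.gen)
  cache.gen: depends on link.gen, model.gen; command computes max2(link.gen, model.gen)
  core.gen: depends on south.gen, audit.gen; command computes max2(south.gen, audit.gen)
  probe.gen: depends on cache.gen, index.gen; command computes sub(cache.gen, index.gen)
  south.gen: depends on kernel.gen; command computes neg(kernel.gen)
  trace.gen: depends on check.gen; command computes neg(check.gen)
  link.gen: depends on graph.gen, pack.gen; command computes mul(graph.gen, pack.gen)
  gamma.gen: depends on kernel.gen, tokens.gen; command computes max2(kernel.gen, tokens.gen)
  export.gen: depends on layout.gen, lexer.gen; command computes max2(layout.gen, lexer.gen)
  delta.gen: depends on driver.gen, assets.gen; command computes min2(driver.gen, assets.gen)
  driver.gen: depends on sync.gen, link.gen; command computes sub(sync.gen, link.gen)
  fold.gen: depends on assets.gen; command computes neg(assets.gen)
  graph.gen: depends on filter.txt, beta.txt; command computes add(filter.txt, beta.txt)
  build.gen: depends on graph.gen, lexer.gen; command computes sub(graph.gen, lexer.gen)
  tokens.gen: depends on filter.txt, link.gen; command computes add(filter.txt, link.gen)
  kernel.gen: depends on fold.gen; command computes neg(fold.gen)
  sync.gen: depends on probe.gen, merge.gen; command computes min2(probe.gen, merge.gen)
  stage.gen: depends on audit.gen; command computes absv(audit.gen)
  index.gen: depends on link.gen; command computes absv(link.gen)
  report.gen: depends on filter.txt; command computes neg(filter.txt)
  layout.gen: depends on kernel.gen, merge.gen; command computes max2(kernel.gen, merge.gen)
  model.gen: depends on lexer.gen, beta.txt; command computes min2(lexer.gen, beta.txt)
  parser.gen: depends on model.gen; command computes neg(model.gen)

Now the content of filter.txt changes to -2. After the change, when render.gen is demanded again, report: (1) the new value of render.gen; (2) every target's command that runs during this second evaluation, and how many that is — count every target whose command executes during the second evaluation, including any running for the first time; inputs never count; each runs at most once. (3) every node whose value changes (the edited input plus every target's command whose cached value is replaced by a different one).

Demanding render.gen again yields 713.
17 target commands run: assets.gen, cache.gen, driver.gen, fold.gen, graph.gen, index.gen, kernel.gen, lexer.gen, link.gen, merge.gen, model.gen, pack.gen, probe.gen, render.gen, south.gen, sync.gen, tokens.gen.
The nodes whose values change: assets.gen, filter.txt, fold.gen, graph.gen, index.gen, kernel.gen, lexer.gen, link.gen, merge.gen, pack.gen, probe.gen, render.gen, south.gen, sync.gen, tokens.gen.

First demand of the output computes:
  graph.gen = add(-1, -7) = -8
  lexer.gen = mul(-8, -8) = 64
  model.gen = min2(64, -7) = -7
  pack.gen = add(-1, 64) = 63
  link.gen = mul(-8, 63) = -504
  cache.gen = max2(-504, -7) = -7
  index.gen = absv(-504) = 504
  merge.gen = min2(63, 504) = 63
  probe.gen = sub(-7, 504) = -511
  sync.gen = min2(-511, 63) = -511
  driver.gen = sub(-511, -504) = -7
  tokens.gen = add(-1, -504) = -505
  assets.gen = min2(-7, -505) = -505
  fold.gen = neg(-505) = 505
  kernel.gen = neg(505) = -505
  south.gen = neg(-505) = 505
  render.gen = min2(505, 505) = 505

After the edit, cleaning proceeds:
  graph.gen: a read changed (filter.txt -1->-2) — executes, giving -9.
  lexer.gen: a read changed (graph.gen -8->-9; graph.gen -8->-9) — executes, giving 81.
  model.gen: a read changed (lexer.gen 64->81) — executes, giving -7 — identical to its old value.
  pack.gen: a read changed (filter.txt -1->-2; lexer.gen 64->81) — executes, giving 79.
  link.gen: a read changed (graph.gen -8->-9; pack.gen 63->79) — executes, giving -711.
  cache.gen: a read changed (link.gen -504->-711) — executes, giving -7 — identical to its old value.
  index.gen: a read changed (link.gen -504->-711) — executes, giving 711.
  merge.gen: a read changed (pack.gen 63->79; index.gen 504->711) — executes, giving 79.
  probe.gen: a read changed (index.gen 504->711) — executes, giving -718.
  sync.gen: a read changed (probe.gen -511->-718; merge.gen 63->79) — executes, giving -718.
  driver.gen: a read changed (sync.gen -511->-718; link.gen -504->-711) — executes, giving -7 — identical to its old value.
  tokens.gen: a read changed (filter.txt -1->-2; link.gen -504->-711) — executes, giving -713.
  assets.gen: a read changed (tokens.gen -505->-713) — executes, giving -713.
  fold.gen: a read changed (assets.gen -505->-713) — executes, giving 713.
  kernel.gen: a read changed (fold.gen 505->713) — executes, giving -713.
  south.gen: a read changed (kernel.gen -505->-713) — executes, giving 713.
  render.gen: a read changed (fold.gen 505->713; south.gen 505->713) — executes, giving 713.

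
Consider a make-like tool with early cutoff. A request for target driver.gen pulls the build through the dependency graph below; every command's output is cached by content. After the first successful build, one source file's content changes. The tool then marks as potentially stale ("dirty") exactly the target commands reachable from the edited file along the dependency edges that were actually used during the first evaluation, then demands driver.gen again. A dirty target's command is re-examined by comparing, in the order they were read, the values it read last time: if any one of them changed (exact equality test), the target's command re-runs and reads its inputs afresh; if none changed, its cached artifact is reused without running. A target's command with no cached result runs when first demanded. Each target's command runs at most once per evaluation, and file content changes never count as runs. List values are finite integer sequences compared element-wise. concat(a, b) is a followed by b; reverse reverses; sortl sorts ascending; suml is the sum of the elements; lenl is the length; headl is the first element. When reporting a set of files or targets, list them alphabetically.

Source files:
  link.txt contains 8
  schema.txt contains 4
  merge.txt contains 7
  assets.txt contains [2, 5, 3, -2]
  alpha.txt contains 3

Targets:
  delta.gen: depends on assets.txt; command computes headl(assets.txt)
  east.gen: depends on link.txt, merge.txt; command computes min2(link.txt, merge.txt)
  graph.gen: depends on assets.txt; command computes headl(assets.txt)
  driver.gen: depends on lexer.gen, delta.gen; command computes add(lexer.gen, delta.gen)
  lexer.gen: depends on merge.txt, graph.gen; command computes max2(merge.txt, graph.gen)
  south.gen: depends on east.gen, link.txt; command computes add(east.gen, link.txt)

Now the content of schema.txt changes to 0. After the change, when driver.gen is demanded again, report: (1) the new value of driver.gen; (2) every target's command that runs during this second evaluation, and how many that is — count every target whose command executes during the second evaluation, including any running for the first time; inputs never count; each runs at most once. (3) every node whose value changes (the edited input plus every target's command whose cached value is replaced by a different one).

Demanding driver.gen again yields 9.
0 target commands run: none.
The nodes whose values change: schema.txt.
Note the shortcut — nothing in the graph depends on schema.txt at all, so no recomputation happens.

First demand of the output computes:
  delta.gen = headl([2, 5, 3, -2]) = 2
  graph.gen = headl([2, 5, 3, -2]) = 2
  lexer.gen = max2(7, 2) = 7
  driver.gen = add(7, 2) = 9

After the edit, cleaning proceeds:
  no node depends on schema.txt at all; the second demand re-runs nothing.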